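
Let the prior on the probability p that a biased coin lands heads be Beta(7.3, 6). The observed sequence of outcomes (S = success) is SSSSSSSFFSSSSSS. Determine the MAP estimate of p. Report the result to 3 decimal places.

p̂_MAP = 0.734

Prior: Beta(7.3, 6).
Data: 13 successes in 15 trials (from the sequence). The binomial likelihood contributes p^13(1−p)^2, so the posterior is Beta(7.3+13, 6+2) = Beta(20.3, 8).
For Beta(a, b) with a, b > 1 the mode is (a−1)/(a+b−2) = 19.3/26.3 ≈ 0.734.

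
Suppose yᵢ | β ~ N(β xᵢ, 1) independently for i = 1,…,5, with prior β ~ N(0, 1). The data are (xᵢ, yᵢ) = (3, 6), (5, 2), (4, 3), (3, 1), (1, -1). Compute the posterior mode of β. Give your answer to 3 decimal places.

β̂_MAP = 0.689

log p(β | y) = −Σ(yᵢ − βxᵢ)²/(2·1) − β²/(2·1) + const.
Setting the derivative to zero: Σxᵢ(yᵢ − βxᵢ)/1 − β/1 = 0, so β = Σxᵢyᵢ / (Σxᵢ² + σ²/τ²).
Σxᵢyᵢ = 3·6 + 5·2 + 4·3 + 3·1 + 1·(-1) = 42; Σxᵢ² = 60; σ²/τ² = 1.
β̂_MAP = 42 / (60 + 1) = 42/61 ≈ 0.689.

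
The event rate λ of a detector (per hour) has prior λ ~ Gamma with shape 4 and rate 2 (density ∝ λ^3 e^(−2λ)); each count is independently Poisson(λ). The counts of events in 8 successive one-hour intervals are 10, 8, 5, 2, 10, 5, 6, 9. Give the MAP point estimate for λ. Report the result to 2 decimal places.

Σxᵢ = 10+8+5+2+10+5+6+9 = 55, with n = 8.
Posterior ∝ λ^3e^(−2λ) · λ^55e^(−8λ) = λ^58e^(−10λ), i.e. Gamma(shape=59, rate=10).
The mode of a Gamma(a, b) with a ≥ 1 (shape–rate) is (a−1)/b = 58/10 ≈ 5.80.

λ̂_MAP = 5.80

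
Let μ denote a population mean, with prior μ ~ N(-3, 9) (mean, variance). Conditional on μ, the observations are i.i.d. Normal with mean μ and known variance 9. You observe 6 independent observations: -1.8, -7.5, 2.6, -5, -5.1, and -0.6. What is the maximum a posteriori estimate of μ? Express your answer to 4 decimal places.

n = 6; x̄ = ((-1.8) + (-7.5) + 2.6 + (-5) + (-5.1) + (-0.6))/6 = -17.4/6 = -2.9.
For a Normal prior and Normal likelihood with known variance, the posterior is Normal; its mode equals its mean, the precision-weighted average.
Prior precision 1/σ₀² = 1/9; data precision n/σ² = 6/9 = 2/3.
μ̂ = ((1/9)·(-3) + (2/3)·(-2.9)) / (1/9 + 2/3) = (-34/15)/(7/9) = -102/35 ≈ -2.9143.

μ̂_MAP = -2.9143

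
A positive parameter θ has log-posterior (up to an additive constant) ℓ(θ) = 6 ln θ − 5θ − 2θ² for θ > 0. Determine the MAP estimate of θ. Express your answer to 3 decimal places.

ℓ'(θ) = 6/θ − 5 − 4θ. Setting this to zero and multiplying by θ: 4θ² + 5θ − 6 = 0.
θ = (−5 + √(5² + 4·4·6)) / (2·4) = (−5 + √121) / 8 = (−5 + 11)/8 = 3/4.
ℓ''(θ) = −6/θ² − 4 < 0, confirming a maximum.

θ̂_MAP = 0.750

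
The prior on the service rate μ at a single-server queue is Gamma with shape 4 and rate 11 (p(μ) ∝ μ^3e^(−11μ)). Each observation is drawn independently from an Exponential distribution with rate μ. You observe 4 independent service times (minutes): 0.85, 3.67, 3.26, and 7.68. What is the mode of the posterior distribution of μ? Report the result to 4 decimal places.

The Exponential(rate=μ) likelihood is ∝ μ^n e^(−μΣtᵢ). Here n = 4 and Σtᵢ = 0.85 + 3.67 + 3.26 + 7.68 = 15.46.
Posterior ∝ μ^3e^(−11μ) · μ^4e^(−15.46μ) = μ^7e^(−26.46μ), i.e. Gamma(8, 26.46).
Mode = (a−1)/b = 7/26.46 ≈ 0.2646.

μ̂_MAP = 0.2646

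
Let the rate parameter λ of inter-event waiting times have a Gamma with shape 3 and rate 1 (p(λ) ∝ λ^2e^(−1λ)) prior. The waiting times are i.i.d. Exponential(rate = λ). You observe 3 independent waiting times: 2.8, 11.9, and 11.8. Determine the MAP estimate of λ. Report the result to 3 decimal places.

The Exponential(rate=λ) likelihood is ∝ λ^n e^(−λΣtᵢ). Here n = 3 and Σtᵢ = 2.8 + 11.9 + 11.8 = 26.5.
Posterior ∝ λ^2e^(−1λ) · λ^3e^(−26.5λ) = λ^5e^(−27.5λ), i.e. Gamma(6, 27.5).
Mode = (a−1)/b = 5/27.5 ≈ 0.182.

λ̂_MAP = 0.182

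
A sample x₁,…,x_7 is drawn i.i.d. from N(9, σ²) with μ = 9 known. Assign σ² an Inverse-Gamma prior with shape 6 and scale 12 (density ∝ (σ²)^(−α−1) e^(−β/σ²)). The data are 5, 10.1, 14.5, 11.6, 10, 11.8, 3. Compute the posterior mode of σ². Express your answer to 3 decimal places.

Sum of squared deviations about the known mean: SS = (5−9)² + (10.1−9)² + (14.5−9)² + (11.6−9)² + (10−9)² + (11.8−9)² + (3−9)² = 99.06.
The Normal likelihood contributes (σ²)^(−n/2) exp(−SS/(2σ²)), so the posterior is Inverse-Gamma(α + n/2, β + SS/2) = Inverse-Gamma(9.5, 61.53).
The mode of Inverse-Gamma(a, b) is b/(a+1) = 61.53/10.5 ≈ 5.860.

σ̂²_MAP = 5.860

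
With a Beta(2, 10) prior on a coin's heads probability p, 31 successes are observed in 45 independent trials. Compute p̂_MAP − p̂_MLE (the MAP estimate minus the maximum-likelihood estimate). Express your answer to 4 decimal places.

MAP − MLE = -0.1071

Posterior is Beta(33, 24); MAP = (33−1)/(57−2) = 32/55 ≈ 0.58182.
MLE ignores the prior: p̂_MLE = k/n = 31/45 ≈ 0.68889.
Difference = 32/55 − 31/45 = -53/495 ≈ -0.1071.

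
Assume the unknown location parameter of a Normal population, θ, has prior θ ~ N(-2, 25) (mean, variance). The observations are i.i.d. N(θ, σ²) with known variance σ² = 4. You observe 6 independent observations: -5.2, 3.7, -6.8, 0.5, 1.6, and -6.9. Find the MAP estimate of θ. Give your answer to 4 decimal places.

n = 6; x̄ = ((-5.2) + 3.7 + (-6.8) + 0.5 + 1.6 + (-6.9))/6 = -13.1/6 = -131/60 ≈ -2.1833.
For a Normal prior and Normal likelihood with known variance, the posterior is Normal; its mode equals its mean, the precision-weighted average.
Prior precision 1/σ₀² = 1/25 = 0.04; data precision n/σ² = 6/4 = 1.5.
θ̂ = (0.04·(-2) + 1.5·(-131/60)) / (0.04 + 1.5) = (-3.355)/1.54 = -61/28 ≈ -2.1786.

θ̂_MAP = -2.1786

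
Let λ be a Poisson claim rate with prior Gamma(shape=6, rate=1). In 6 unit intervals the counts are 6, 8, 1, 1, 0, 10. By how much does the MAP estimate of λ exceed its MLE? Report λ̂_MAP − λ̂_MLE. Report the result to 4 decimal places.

MAP − MLE = 0.0952

Σxᵢ = 26. Posterior is Gamma(32, 7); MAP = (32−1)/7 = 31/7 ≈ 4.42857.
MLE = x̄ = 26/6 ≈ 4.33333.
Difference = 31/7 − 26/6 = 2/21 ≈ 0.0952.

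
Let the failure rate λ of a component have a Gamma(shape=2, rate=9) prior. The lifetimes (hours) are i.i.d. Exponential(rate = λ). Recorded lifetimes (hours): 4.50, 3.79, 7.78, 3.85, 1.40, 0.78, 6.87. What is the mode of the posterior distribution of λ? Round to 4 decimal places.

λ̂_MAP = 0.2107

The Exponential(rate=λ) likelihood is ∝ λ^n e^(−λΣtᵢ). Here n = 7 and Σtᵢ = 4.50 + 3.79 + 7.78 + 3.85 + 1.40 + 0.78 + 6.87 = 28.97.
Posterior ∝ λe^(−9λ) · λ^7e^(−28.97λ) = λ^8e^(−37.97λ), i.e. Gamma(9, 37.97).
Mode = (a−1)/b = 8/37.97 ≈ 0.2107.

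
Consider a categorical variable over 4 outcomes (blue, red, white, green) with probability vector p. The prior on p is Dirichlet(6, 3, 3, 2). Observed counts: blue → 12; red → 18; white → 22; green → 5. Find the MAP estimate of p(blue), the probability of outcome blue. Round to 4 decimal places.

MAP estimate of p(blue) = 0.2537

The posterior is Dirichlet(αᵢ + nᵢ) = Dirichlet(18, 21, 25, 7).
For a Dirichlet(a₁,…,a_K) with all aᵢ > 1, the mode has j-th component (aⱼ − 1)/(Σaᵢ − K).
Here Σaᵢ = 71 and K = 4, so p(blue) = (18 − 1)/(71 − 4) = 17/67 ≈ 0.2537.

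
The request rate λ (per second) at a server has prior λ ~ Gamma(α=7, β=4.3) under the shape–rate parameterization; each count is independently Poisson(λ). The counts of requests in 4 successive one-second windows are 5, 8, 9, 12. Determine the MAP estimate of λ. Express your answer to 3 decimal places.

Σxᵢ = 5+8+9+12 = 34, with n = 4.
Posterior ∝ λ^6e^(−4.3λ) · λ^34e^(−4λ) = λ^40e^(−8.3λ), i.e. Gamma(shape=41, rate=8.3).
The mode of a Gamma(a, b) with a ≥ 1 (shape–rate) is (a−1)/b = 40/8.3 ≈ 4.819.

λ̂_MAP = 4.819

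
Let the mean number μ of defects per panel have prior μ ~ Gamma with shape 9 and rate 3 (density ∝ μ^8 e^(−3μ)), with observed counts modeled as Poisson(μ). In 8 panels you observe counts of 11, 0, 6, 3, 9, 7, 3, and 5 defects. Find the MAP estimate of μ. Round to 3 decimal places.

μ̂_MAP = 4.727

Σxᵢ = 11+0+6+3+9+7+3+5 = 44, with n = 8.
Posterior ∝ μ^8e^(−3μ) · μ^44e^(−8μ) = μ^52e^(−11μ), i.e. Gamma(shape=53, rate=11).
The mode of a Gamma(a, b) with a ≥ 1 (shape–rate) is (a−1)/b = 52/11 ≈ 4.727.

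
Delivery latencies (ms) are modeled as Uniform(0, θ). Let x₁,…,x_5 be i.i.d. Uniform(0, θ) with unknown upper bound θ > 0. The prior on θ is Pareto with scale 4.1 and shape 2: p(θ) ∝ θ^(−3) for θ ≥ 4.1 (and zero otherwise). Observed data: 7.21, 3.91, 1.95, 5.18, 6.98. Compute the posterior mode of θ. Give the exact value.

θ̂_MAP = 7.21

The Uniform(0, θ) likelihood is θ^(−n) for θ ≥ max(xᵢ), zero otherwise. Here max(xᵢ) = 7.21.
Posterior ∝ θ^(−3) · θ^(−5) = θ^(−8) on θ ≥ max(4.1, 7.21) = 7.21.
This density is strictly decreasing in θ, so the posterior mode lies at the lower boundary of the support.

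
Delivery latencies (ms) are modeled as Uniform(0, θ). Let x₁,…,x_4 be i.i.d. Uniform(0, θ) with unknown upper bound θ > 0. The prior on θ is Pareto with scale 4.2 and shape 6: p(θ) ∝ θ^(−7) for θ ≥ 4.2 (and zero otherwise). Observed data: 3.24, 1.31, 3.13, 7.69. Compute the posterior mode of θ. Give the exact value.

The Uniform(0, θ) likelihood is θ^(−n) for θ ≥ max(xᵢ), zero otherwise. Here max(xᵢ) = 7.69.
Posterior ∝ θ^(−7) · θ^(−4) = θ^(−11) on θ ≥ max(4.2, 7.69) = 7.69.
This density is strictly decreasing in θ, so the posterior mode lies at the lower boundary of the support.

θ̂_MAP = 7.69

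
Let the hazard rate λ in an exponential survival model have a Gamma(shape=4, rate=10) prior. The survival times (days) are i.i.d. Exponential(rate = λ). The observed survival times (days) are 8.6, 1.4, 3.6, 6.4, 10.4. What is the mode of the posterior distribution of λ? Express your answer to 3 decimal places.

λ̂_MAP = 0.198

The Exponential(rate=λ) likelihood is ∝ λ^n e^(−λΣtᵢ). Here n = 5 and Σtᵢ = 8.6 + 1.4 + 3.6 + 6.4 + 10.4 = 30.4.
Posterior ∝ λ^3e^(−10λ) · λ^5e^(−30.4λ) = λ^8e^(−40.4λ), i.e. Gamma(9, 40.4).
Mode = (a−1)/b = 8/40.4 ≈ 0.198.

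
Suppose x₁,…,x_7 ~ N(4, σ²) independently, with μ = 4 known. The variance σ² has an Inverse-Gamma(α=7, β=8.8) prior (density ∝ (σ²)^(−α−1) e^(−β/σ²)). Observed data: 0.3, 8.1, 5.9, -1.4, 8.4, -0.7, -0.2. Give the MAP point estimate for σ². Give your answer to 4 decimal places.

Sum of squared deviations about the known mean: SS = (0.3−4)² + (8.1−4)² + (5.9−4)² + (-1.4−4)² + (8.4−4)² + (-0.7−4)² + (-0.2−4)² = 122.36.
The Normal likelihood contributes (σ²)^(−n/2) exp(−SS/(2σ²)), so the posterior is Inverse-Gamma(α + n/2, β + SS/2) = Inverse-Gamma(10.5, 69.98).
The mode of Inverse-Gamma(a, b) is b/(a+1) = 69.98/11.5 ≈ 6.0852.

σ̂²_MAP = 6.0852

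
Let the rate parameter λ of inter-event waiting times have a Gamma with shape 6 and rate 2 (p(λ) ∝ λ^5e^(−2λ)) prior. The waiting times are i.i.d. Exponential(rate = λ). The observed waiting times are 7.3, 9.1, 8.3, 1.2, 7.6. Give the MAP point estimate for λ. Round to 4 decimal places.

λ̂_MAP = 0.2817

The Exponential(rate=λ) likelihood is ∝ λ^n e^(−λΣtᵢ). Here n = 5 and Σtᵢ = 7.3 + 9.1 + 8.3 + 1.2 + 7.6 = 33.5.
Posterior ∝ λ^5e^(−2λ) · λ^5e^(−33.5λ) = λ^10e^(−35.5λ), i.e. Gamma(11, 35.5).
Mode = (a−1)/b = 10/35.5 ≈ 0.2817.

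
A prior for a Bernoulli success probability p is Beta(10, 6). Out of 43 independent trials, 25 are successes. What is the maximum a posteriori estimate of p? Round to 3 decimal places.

Prior: Beta(10, 6).
Data: 25 successes in 43 trials. The binomial likelihood contributes p^25(1−p)^18, so the posterior is Beta(10+25, 6+18) = Beta(35, 24).
For Beta(a, b) with a, b > 1 the mode is (a−1)/(a+b−2) = 34/57 ≈ 0.596.

p̂_MAP = 0.596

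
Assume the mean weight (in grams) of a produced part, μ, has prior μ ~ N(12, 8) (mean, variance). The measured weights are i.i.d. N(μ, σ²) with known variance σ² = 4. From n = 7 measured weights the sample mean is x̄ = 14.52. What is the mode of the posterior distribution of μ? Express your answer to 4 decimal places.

n = 7, x̄ = 14.52.
For a Normal prior and Normal likelihood with known variance, the posterior is Normal; its mode equals its mean, the precision-weighted average.
Prior precision 1/σ₀² = 1/8 = 0.125; data precision n/σ² = 7/4 = 1.75.
μ̂ = (0.125·12 + 1.75·14.52) / (0.125 + 1.75) = 26.91/1.875 = 14.3520.

μ̂_MAP = 14.3520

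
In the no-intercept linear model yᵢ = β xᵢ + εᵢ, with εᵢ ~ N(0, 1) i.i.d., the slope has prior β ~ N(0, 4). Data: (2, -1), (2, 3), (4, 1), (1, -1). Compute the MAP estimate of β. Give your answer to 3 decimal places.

log p(β | y) = −Σ(yᵢ − βxᵢ)²/(2·1) − β²/(2·4) + const.
Setting the derivative to zero: Σxᵢ(yᵢ − βxᵢ)/1 − β/4 = 0, so β = Σxᵢyᵢ / (Σxᵢ² + σ²/τ²).
Σxᵢyᵢ = 2·(-1) + 2·3 + 4·1 + 1·(-1) = 7; Σxᵢ² = 25; σ²/τ² = 0.25.
β̂_MAP = 7 / (25 + 0.25) = 7/25.25 ≈ 0.277.

β̂_MAP = 0.277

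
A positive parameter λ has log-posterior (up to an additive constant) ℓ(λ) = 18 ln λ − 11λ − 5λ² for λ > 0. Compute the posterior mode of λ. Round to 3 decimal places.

ℓ'(λ) = 18/λ − 11 − 10λ. Setting this to zero and multiplying by λ: 10λ² + 11λ − 18 = 0.
λ = (−11 + √(11² + 4·10·18)) / (2·10) = (−11 + √841) / 20 = (−11 + 29)/20 = 9/10.
ℓ''(λ) = −18/λ² − 10 < 0, confirming a maximum.

λ̂_MAP = 0.900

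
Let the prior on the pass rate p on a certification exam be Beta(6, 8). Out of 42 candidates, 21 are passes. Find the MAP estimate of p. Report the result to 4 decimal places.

Prior: Beta(6, 8).
Data: 21 successes in 42 trials. The binomial likelihood contributes p^21(1−p)^21, so the posterior is Beta(6+21, 8+21) = Beta(27, 29).
For Beta(a, b) with a, b > 1 the mode is (a−1)/(a+b−2) = 26/54 ≈ 0.4815.

p̂_MAP = 0.4815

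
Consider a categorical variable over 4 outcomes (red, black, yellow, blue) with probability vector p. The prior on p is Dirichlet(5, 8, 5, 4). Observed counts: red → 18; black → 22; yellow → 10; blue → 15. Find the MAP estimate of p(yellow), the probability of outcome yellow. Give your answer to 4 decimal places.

The posterior is Dirichlet(αᵢ + nᵢ) = Dirichlet(23, 30, 15, 19).
For a Dirichlet(a₁,…,a_K) with all aᵢ > 1, the mode has j-th component (aⱼ − 1)/(Σaᵢ − K).
Here Σaᵢ = 87 and K = 4, so p(yellow) = (15 − 1)/(87 − 4) = 14/83 ≈ 0.1687.

MAP estimate of p(yellow) = 0.1687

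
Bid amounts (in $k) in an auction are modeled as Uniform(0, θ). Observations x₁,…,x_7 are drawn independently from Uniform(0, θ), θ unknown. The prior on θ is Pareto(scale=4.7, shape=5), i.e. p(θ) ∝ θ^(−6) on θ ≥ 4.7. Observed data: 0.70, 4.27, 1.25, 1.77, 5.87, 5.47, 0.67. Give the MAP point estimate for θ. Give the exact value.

θ̂_MAP = 5.87

The Uniform(0, θ) likelihood is θ^(−n) for θ ≥ max(xᵢ), zero otherwise. Here max(xᵢ) = 5.87.
Posterior ∝ θ^(−6) · θ^(−7) = θ^(−13) on θ ≥ max(4.7, 5.87) = 5.87.
This density is strictly decreasing in θ, so the posterior mode lies at the lower boundary of the support.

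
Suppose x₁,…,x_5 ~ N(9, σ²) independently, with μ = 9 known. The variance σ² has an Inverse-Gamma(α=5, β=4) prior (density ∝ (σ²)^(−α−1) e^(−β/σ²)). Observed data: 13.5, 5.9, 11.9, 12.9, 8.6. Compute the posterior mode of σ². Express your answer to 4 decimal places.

σ̂²_MAP = 3.6259

Sum of squared deviations about the known mean: SS = (13.5−9)² + (5.9−9)² + (11.9−9)² + (12.9−9)² + (8.6−9)² = 53.64.
The Normal likelihood contributes (σ²)^(−n/2) exp(−SS/(2σ²)), so the posterior is Inverse-Gamma(α + n/2, β + SS/2) = Inverse-Gamma(7.5, 30.82).
The mode of Inverse-Gamma(a, b) is b/(a+1) = 30.82/8.5 ≈ 3.6259.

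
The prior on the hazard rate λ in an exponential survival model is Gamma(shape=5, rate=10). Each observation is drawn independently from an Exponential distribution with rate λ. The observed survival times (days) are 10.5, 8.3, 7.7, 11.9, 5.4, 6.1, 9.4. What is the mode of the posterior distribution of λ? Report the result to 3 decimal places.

λ̂_MAP = 0.159

The Exponential(rate=λ) likelihood is ∝ λ^n e^(−λΣtᵢ). Here n = 7 and Σtᵢ = 10.5 + 8.3 + 7.7 + 11.9 + 5.4 + 6.1 + 9.4 = 59.3.
Posterior ∝ λ^4e^(−10λ) · λ^7e^(−59.3λ) = λ^11e^(−69.3λ), i.e. Gamma(12, 69.3).
Mode = (a−1)/b = 11/69.3 ≈ 0.159.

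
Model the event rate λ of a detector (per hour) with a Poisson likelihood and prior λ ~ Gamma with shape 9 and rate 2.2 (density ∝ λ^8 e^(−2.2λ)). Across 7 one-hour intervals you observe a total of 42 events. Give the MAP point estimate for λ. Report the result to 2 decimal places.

Σxᵢ = 42, n = 7.
Posterior ∝ λ^8e^(−2.2λ) · λ^42e^(−7λ) = λ^50e^(−9.2λ), i.e. Gamma(shape=51, rate=9.2).
The mode of a Gamma(a, b) with a ≥ 1 (shape–rate) is (a−1)/b = 50/9.2 ≈ 5.43.

λ̂_MAP = 5.43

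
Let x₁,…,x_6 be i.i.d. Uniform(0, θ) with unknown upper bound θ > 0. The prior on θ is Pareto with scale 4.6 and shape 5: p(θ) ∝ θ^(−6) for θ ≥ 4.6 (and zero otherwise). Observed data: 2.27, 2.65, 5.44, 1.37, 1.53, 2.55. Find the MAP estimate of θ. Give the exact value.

The Uniform(0, θ) likelihood is θ^(−n) for θ ≥ max(xᵢ), zero otherwise. Here max(xᵢ) = 5.44.
Posterior ∝ θ^(−6) · θ^(−6) = θ^(−12) on θ ≥ max(4.6, 5.44) = 5.44.
This density is strictly decreasing in θ, so the posterior mode lies at the lower boundary of the support.

θ̂_MAP = 5.44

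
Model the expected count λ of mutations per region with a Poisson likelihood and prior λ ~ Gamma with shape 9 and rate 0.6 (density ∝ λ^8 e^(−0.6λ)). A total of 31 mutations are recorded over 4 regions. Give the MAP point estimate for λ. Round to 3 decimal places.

λ̂_MAP = 8.478

Σxᵢ = 31, n = 4.
Posterior ∝ λ^8e^(−0.6λ) · λ^31e^(−4λ) = λ^39e^(−4.6λ), i.e. Gamma(shape=40, rate=4.6).
The mode of a Gamma(a, b) with a ≥ 1 (shape–rate) is (a−1)/b = 39/4.6 ≈ 8.478.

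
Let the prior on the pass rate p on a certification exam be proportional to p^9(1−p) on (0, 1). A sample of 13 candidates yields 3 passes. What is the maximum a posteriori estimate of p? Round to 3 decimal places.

The prior density ∝ p^9(1−p)^1 is the kernel of Beta(10, 2).
Data: 3 successes in 13 trials. The binomial likelihood contributes p^3(1−p)^10, so the posterior is Beta(10+3, 2+10) = Beta(13, 12).
For Beta(a, b) with a, b > 1 the mode is (a−1)/(a+b−2) = 12/23 ≈ 0.522.

p̂_MAP = 0.522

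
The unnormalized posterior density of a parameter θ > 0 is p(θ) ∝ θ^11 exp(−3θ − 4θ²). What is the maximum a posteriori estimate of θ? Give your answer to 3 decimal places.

θ̂_MAP = 1.000

ℓ'(θ) = 11/θ − 3 − 8θ. Setting this to zero and multiplying by θ: 8θ² + 3θ − 11 = 0.
θ = (−3 + √(3² + 4·8·11)) / (2·8) = (−3 + √361) / 16 = (−3 + 19)/16 = 1.
ℓ''(θ) = −11/θ² − 8 < 0, confirming a maximum.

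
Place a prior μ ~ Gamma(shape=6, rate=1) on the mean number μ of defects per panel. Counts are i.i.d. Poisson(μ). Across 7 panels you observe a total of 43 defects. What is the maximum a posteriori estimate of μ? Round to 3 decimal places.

μ̂_MAP = 6.000

Σxᵢ = 43, n = 7.
Posterior ∝ μ^5e^(−1μ) · μ^43e^(−7μ) = μ^48e^(−8μ), i.e. Gamma(shape=49, rate=8).
The mode of a Gamma(a, b) with a ≥ 1 (shape–rate) is (a−1)/b = 48/8 ≈ 6.000.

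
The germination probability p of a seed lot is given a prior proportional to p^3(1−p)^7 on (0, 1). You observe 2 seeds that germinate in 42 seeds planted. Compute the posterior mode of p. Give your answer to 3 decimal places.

p̂_MAP = 0.096

The prior density ∝ p^3(1−p)^7 is the kernel of Beta(4, 8).
Data: 2 successes in 42 trials. The binomial likelihood contributes p^2(1−p)^40, so the posterior is Beta(4+2, 8+40) = Beta(6, 48).
For Beta(a, b) with a, b > 1 the mode is (a−1)/(a+b−2) = 5/52 ≈ 0.096.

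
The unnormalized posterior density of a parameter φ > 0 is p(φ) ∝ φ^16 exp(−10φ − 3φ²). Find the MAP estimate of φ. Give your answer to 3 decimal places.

φ̂_MAP = 1.000

ℓ'(φ) = 16/φ − 10 − 6φ. Setting this to zero and multiplying by φ: 6φ² + 10φ − 16 = 0.
φ = (−10 + √(10² + 4·6·16)) / (2·6) = (−10 + √484) / 12 = (−10 + 22)/12 = 1.
ℓ''(φ) = −16/φ² − 6 < 0, confirming a maximum.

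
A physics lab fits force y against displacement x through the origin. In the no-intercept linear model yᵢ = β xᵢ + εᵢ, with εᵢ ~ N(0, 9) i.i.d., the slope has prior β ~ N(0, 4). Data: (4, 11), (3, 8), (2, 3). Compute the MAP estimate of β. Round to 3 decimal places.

β̂_MAP = 2.368

log p(β | y) = −Σ(yᵢ − βxᵢ)²/(2·9) − β²/(2·4) + const.
Setting the derivative to zero: Σxᵢ(yᵢ − βxᵢ)/9 − β/4 = 0, so β = Σxᵢyᵢ / (Σxᵢ² + σ²/τ²).
Σxᵢyᵢ = 4·11 + 3·8 + 2·3 = 74; Σxᵢ² = 29; σ²/τ² = 2.25.
β̂_MAP = 74 / (29 + 2.25) = 74/31.25 ≈ 2.368.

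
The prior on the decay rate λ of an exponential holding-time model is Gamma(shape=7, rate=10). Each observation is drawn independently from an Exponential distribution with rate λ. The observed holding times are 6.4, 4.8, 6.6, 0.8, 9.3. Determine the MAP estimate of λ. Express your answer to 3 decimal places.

λ̂_MAP = 0.290

The Exponential(rate=λ) likelihood is ∝ λ^n e^(−λΣtᵢ). Here n = 5 and Σtᵢ = 6.4 + 4.8 + 6.6 + 0.8 + 9.3 = 27.9.
Posterior ∝ λ^6e^(−10λ) · λ^5e^(−27.9λ) = λ^11e^(−37.9λ), i.e. Gamma(12, 37.9).
Mode = (a−1)/b = 11/37.9 ≈ 0.290.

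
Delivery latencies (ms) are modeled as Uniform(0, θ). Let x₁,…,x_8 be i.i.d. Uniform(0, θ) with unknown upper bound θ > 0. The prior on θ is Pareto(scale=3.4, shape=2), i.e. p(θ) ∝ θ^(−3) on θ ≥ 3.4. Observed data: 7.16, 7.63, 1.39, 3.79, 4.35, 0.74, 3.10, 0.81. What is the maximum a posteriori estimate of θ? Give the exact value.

The Uniform(0, θ) likelihood is θ^(−n) for θ ≥ max(xᵢ), zero otherwise. Here max(xᵢ) = 7.63.
Posterior ∝ θ^(−3) · θ^(−8) = θ^(−11) on θ ≥ max(3.4, 7.63) = 7.63.
This density is strictly decreasing in θ, so the posterior mode lies at the lower boundary of the support.

θ̂_MAP = 7.63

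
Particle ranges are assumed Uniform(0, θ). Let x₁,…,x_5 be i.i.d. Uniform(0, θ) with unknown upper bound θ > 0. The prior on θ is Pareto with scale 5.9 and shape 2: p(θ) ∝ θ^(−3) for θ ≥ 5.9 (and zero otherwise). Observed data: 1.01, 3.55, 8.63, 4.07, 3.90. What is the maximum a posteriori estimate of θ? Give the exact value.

The Uniform(0, θ) likelihood is θ^(−n) for θ ≥ max(xᵢ), zero otherwise. Here max(xᵢ) = 8.63.
Posterior ∝ θ^(−3) · θ^(−5) = θ^(−8) on θ ≥ max(5.9, 8.63) = 8.63.
This density is strictly decreasing in θ, so the posterior mode lies at the lower boundary of the support.

θ̂_MAP = 8.63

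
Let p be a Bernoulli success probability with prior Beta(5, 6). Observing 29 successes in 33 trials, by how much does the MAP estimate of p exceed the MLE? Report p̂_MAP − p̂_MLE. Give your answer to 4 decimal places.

MAP − MLE = -0.0931

Posterior is Beta(34, 10); MAP = (34−1)/(44−2) = 33/42 ≈ 0.78571.
MLE ignores the prior: p̂_MLE = k/n = 29/33 ≈ 0.87879.
Difference = 33/42 − 29/33 = -43/462 ≈ -0.0931.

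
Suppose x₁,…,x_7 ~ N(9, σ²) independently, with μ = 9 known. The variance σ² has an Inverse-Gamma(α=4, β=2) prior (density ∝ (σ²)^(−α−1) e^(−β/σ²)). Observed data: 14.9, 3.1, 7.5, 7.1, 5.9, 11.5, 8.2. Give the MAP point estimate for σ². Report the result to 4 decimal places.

σ̂²_MAP = 5.6459

Sum of squared deviations about the known mean: SS = (14.9−9)² + (3.1−9)² + (7.5−9)² + (7.1−9)² + (5.9−9)² + (11.5−9)² + (8.2−9)² = 91.98.
The Normal likelihood contributes (σ²)^(−n/2) exp(−SS/(2σ²)), so the posterior is Inverse-Gamma(α + n/2, β + SS/2) = Inverse-Gamma(7.5, 47.99).
The mode of Inverse-Gamma(a, b) is b/(a+1) = 47.99/8.5 ≈ 5.6459.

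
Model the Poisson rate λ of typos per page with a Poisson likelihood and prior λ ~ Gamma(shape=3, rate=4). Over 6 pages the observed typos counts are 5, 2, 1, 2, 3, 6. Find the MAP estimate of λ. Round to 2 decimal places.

Σxᵢ = 5+2+1+2+3+6 = 19, with n = 6.
Posterior ∝ λ^2e^(−4λ) · λ^19e^(−6λ) = λ^21e^(−10λ), i.e. Gamma(shape=22, rate=10).
The mode of a Gamma(a, b) with a ≥ 1 (shape–rate) is (a−1)/b = 21/10 ≈ 2.10.

λ̂_MAP = 2.10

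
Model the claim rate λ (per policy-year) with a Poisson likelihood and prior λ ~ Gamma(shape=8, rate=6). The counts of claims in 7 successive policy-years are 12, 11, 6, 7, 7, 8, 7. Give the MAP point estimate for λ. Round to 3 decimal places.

λ̂_MAP = 5.000

Σxᵢ = 12+11+6+7+7+8+7 = 58, with n = 7.
Posterior ∝ λ^7e^(−6λ) · λ^58e^(−7λ) = λ^65e^(−13λ), i.e. Gamma(shape=66, rate=13).
The mode of a Gamma(a, b) with a ≥ 1 (shape–rate) is (a−1)/b = 65/13 ≈ 5.000.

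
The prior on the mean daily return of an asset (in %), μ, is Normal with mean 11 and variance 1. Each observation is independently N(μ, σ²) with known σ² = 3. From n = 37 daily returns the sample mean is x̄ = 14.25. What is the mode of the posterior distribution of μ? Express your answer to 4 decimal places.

n = 37, x̄ = 14.25.
For a Normal prior and Normal likelihood with known variance, the posterior is Normal; its mode equals its mean, the precision-weighted average.
Prior precision 1/σ₀² = 1/1 = 1; data precision n/σ² = 37/3.
μ̂ = (1·11 + (37/3)·14.25) / (1 + 37/3) = 186.75/(40/3) = 14.00625 ≈ 14.0063.

μ̂_MAP = 14.0063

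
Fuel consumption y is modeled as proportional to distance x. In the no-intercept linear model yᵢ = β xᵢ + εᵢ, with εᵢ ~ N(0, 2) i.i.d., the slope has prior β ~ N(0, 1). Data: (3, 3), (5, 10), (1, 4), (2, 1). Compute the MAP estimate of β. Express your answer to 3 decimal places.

β̂_MAP = 1.585

log p(β | y) = −Σ(yᵢ − βxᵢ)²/(2·2) − β²/(2·1) + const.
Setting the derivative to zero: Σxᵢ(yᵢ − βxᵢ)/2 − β/1 = 0, so β = Σxᵢyᵢ / (Σxᵢ² + σ²/τ²).
Σxᵢyᵢ = 3·3 + 5·10 + 1·4 + 2·1 = 65; Σxᵢ² = 39; σ²/τ² = 2.
β̂_MAP = 65 / (39 + 2) = 65/41 ≈ 1.585.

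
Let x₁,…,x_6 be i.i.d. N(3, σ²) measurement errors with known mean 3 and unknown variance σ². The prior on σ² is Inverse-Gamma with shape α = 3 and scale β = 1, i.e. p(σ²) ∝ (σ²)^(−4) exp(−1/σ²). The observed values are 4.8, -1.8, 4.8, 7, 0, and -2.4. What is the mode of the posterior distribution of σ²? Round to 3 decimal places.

σ̂²_MAP = 6.120

Sum of squared deviations about the known mean: SS = (4.8−3)² + (-1.8−3)² + (4.8−3)² + (7−3)² + (0−3)² + (-2.4−3)² = 83.68.
The Normal likelihood contributes (σ²)^(−n/2) exp(−SS/(2σ²)), so the posterior is Inverse-Gamma(α + n/2, β + SS/2) = Inverse-Gamma(6, 42.84).
The mode of Inverse-Gamma(a, b) is b/(a+1) = 42.84/7 ≈ 6.120.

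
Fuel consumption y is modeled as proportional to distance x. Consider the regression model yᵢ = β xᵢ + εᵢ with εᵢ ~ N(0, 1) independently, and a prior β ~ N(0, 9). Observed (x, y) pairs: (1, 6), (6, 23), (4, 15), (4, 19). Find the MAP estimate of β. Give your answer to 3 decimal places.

log p(β | y) = −Σ(yᵢ − βxᵢ)²/(2·1) − β²/(2·9) + const.
Setting the derivative to zero: Σxᵢ(yᵢ − βxᵢ)/1 − β/9 = 0, so β = Σxᵢyᵢ / (Σxᵢ² + σ²/τ²).
Σxᵢyᵢ = 1·6 + 6·23 + 4·15 + 4·19 = 280; Σxᵢ² = 69; σ²/τ² = 1/9.
β̂_MAP = 280 / (69 + 1/9) = 280/(622/9) = 1260/311 ≈ 4.051.

β̂_MAP = 4.051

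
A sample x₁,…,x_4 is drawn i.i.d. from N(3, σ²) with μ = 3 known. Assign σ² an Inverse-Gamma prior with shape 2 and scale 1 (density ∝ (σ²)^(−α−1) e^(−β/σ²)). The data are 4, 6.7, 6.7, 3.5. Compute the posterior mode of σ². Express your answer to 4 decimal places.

Sum of squared deviations about the known mean: SS = (4−3)² + (6.7−3)² + (6.7−3)² + (3.5−3)² = 28.63.
The Normal likelihood contributes (σ²)^(−n/2) exp(−SS/(2σ²)), so the posterior is Inverse-Gamma(α + n/2, β + SS/2) = Inverse-Gamma(4, 15.315).
The mode of Inverse-Gamma(a, b) is b/(a+1) = 15.315/5 ≈ 3.0630.

σ̂²_MAP = 3.0630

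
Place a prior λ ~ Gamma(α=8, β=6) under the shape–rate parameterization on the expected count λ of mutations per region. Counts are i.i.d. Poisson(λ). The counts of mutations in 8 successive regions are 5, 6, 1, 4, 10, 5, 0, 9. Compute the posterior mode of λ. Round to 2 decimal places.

λ̂_MAP = 3.36

Σxᵢ = 5+6+1+4+10+5+0+9 = 40, with n = 8.
Posterior ∝ λ^7e^(−6λ) · λ^40e^(−8λ) = λ^47e^(−14λ), i.e. Gamma(shape=48, rate=14).
The mode of a Gamma(a, b) with a ≥ 1 (shape–rate) is (a−1)/b = 47/14 ≈ 3.36.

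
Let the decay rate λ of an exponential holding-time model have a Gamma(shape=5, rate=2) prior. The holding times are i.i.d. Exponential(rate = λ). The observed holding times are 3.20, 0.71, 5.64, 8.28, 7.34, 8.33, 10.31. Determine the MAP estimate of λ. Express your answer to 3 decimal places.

The Exponential(rate=λ) likelihood is ∝ λ^n e^(−λΣtᵢ). Here n = 7 and Σtᵢ = 3.20 + 0.71 + 5.64 + 8.28 + 7.34 + 8.33 + 10.31 = 43.81.
Posterior ∝ λ^4e^(−2λ) · λ^7e^(−43.81λ) = λ^11e^(−45.81λ), i.e. Gamma(12, 45.81).
Mode = (a−1)/b = 11/45.81 ≈ 0.240.

λ̂_MAP = 0.240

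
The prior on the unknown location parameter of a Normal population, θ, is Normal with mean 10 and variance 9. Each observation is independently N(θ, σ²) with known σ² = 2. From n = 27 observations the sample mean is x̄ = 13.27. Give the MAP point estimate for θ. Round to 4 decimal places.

θ̂_MAP = 13.2433

n = 27, x̄ = 13.27.
For a Normal prior and Normal likelihood with known variance, the posterior is Normal; its mode equals its mean, the precision-weighted average.
Prior precision 1/σ₀² = 1/9; data precision n/σ² = 27/2 = 13.5.
θ̂ = ((1/9)·10 + 13.5·13.27) / (1/9 + 13.5) = (324461/1800)/(245/18) = 324461/24500 ≈ 13.2433.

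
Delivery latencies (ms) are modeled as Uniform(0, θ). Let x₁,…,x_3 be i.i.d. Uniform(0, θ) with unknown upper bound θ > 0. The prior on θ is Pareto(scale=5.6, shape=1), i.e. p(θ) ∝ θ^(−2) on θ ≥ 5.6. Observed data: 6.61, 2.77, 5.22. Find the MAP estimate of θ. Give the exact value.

θ̂_MAP = 6.61

The Uniform(0, θ) likelihood is θ^(−n) for θ ≥ max(xᵢ), zero otherwise. Here max(xᵢ) = 6.61.
Posterior ∝ θ^(−2) · θ^(−3) = θ^(−5) on θ ≥ max(5.6, 6.61) = 6.61.
This density is strictly decreasing in θ, so the posterior mode lies at the lower boundary of the support.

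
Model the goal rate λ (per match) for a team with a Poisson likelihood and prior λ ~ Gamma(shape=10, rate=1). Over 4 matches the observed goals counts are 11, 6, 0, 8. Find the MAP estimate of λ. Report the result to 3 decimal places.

Σxᵢ = 11+6+0+8 = 25, with n = 4.
Posterior ∝ λ^9e^(−1λ) · λ^25e^(−4λ) = λ^34e^(−5λ), i.e. Gamma(shape=35, rate=5).
The mode of a Gamma(a, b) with a ≥ 1 (shape–rate) is (a−1)/b = 34/5 ≈ 6.800.

λ̂_MAP = 6.800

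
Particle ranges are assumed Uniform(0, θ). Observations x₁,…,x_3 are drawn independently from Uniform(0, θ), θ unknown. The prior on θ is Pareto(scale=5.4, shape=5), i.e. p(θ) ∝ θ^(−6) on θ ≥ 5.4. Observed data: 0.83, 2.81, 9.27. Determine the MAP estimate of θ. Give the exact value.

The Uniform(0, θ) likelihood is θ^(−n) for θ ≥ max(xᵢ), zero otherwise. Here max(xᵢ) = 9.27.
Posterior ∝ θ^(−6) · θ^(−3) = θ^(−9) on θ ≥ max(5.4, 9.27) = 9.27.
This density is strictly decreasing in θ, so the posterior mode lies at the lower boundary of the support.

θ̂_MAP = 9.27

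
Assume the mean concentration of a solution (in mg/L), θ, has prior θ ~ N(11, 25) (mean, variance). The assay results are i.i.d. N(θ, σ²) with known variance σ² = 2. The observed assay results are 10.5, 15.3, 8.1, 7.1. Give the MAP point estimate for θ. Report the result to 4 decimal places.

θ̂_MAP = 10.2647

n = 4; x̄ = (10.5 + 15.3 + 8.1 + 7.1)/4 = 41/4 = 10.25.
For a Normal prior and Normal likelihood with known variance, the posterior is Normal; its mode equals its mean, the precision-weighted average.
Prior precision 1/σ₀² = 1/25 = 0.04; data precision n/σ² = 4/2 = 2.
θ̂ = (0.04·11 + 2·10.25) / (0.04 + 2) = 20.94/2.04 = 349/34 ≈ 10.2647.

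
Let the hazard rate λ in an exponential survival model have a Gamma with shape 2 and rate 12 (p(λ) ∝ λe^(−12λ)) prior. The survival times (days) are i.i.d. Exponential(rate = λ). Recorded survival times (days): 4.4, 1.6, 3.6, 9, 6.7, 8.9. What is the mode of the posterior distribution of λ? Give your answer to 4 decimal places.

λ̂_MAP = 0.1515

The Exponential(rate=λ) likelihood is ∝ λ^n e^(−λΣtᵢ). Here n = 6 and Σtᵢ = 4.4 + 1.6 + 3.6 + 9 + 6.7 + 8.9 = 34.2.
Posterior ∝ λe^(−12λ) · λ^6e^(−34.2λ) = λ^7e^(−46.2λ), i.e. Gamma(8, 46.2).
Mode = (a−1)/b = 7/46.2 ≈ 0.1515.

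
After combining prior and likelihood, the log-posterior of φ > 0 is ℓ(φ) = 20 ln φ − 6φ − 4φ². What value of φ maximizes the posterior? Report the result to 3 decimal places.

ℓ'(φ) = 20/φ − 6 − 8φ. Setting this to zero and multiplying by φ: 8φ² + 6φ − 20 = 0.
φ = (−6 + √(6² + 4·8·20)) / (2·8) = (−6 + √676) / 16 = (−6 + 26)/16 = 5/4.
ℓ''(φ) = −20/φ² − 8 < 0, confirming a maximum.

φ̂_MAP = 1.250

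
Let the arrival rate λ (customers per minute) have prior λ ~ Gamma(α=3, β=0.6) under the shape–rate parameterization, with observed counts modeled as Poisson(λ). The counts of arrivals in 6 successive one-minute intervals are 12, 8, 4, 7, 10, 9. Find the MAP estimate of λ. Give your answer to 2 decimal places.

λ̂_MAP = 7.88

Σxᵢ = 12+8+4+7+10+9 = 50, with n = 6.
Posterior ∝ λ^2e^(−0.6λ) · λ^50e^(−6λ) = λ^52e^(−6.6λ), i.e. Gamma(shape=53, rate=6.6).
The mode of a Gamma(a, b) with a ≥ 1 (shape–rate) is (a−1)/b = 52/6.6 ≈ 7.88.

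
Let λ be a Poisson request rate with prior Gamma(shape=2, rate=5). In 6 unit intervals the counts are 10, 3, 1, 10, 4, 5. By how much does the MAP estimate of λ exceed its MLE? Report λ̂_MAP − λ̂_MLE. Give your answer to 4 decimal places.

Σxᵢ = 33. Posterior is Gamma(35, 11); MAP = (35−1)/11 = 34/11 ≈ 3.09091.
MLE = x̄ = 33/6 ≈ 5.50000.
Difference = 34/11 − 33/6 = -53/22 ≈ -2.4091.

MAP − MLE = -2.4091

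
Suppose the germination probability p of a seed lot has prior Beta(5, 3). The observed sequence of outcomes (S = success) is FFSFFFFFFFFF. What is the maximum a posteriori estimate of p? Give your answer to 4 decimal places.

Prior: Beta(5, 3).
Data: 1 success in 12 trials (from the sequence). The binomial likelihood contributes p(1−p)^11, so the posterior is Beta(5+1, 3+11) = Beta(6, 14).
For Beta(a, b) with a, b > 1 the mode is (a−1)/(a+b−2) = 5/18 ≈ 0.2778.

p̂_MAP = 0.2778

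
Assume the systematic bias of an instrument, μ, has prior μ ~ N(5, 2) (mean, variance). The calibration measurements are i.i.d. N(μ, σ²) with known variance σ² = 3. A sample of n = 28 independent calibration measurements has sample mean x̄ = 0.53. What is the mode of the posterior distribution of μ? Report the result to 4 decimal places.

n = 28, x̄ = 0.53.
For a Normal prior and Normal likelihood with known variance, the posterior is Normal; its mode equals its mean, the precision-weighted average.
Prior precision 1/σ₀² = 1/2 = 0.5; data precision n/σ² = 28/3.
μ̂ = (0.5·5 + (28/3)·0.53) / (0.5 + 28/3) = (1117/150)/(59/6) = 1117/1475 ≈ 0.7573.

μ̂_MAP = 0.7573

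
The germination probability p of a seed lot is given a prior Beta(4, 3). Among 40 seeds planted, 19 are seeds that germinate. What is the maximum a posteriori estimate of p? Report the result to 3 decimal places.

Prior: Beta(4, 3).
Data: 19 successes in 40 trials. The binomial likelihood contributes p^19(1−p)^21, so the posterior is Beta(4+19, 3+21) = Beta(23, 24).
For Beta(a, b) with a, b > 1 the mode is (a−1)/(a+b−2) = 22/45 ≈ 0.489.

p̂_MAP = 0.489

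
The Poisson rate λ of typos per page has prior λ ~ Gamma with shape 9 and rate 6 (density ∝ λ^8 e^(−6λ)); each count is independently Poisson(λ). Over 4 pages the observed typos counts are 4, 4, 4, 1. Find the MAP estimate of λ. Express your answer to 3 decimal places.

λ̂_MAP = 2.100

Σxᵢ = 4+4+4+1 = 13, with n = 4.
Posterior ∝ λ^8e^(−6λ) · λ^13e^(−4λ) = λ^21e^(−10λ), i.e. Gamma(shape=22, rate=10).
The mode of a Gamma(a, b) with a ≥ 1 (shape–rate) is (a−1)/b = 21/10 ≈ 2.100.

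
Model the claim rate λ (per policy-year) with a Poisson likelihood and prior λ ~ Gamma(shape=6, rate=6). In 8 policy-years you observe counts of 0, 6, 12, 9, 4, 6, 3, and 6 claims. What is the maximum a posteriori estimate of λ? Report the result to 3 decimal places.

Σxᵢ = 0+6+12+9+4+6+3+6 = 46, with n = 8.
Posterior ∝ λ^5e^(−6λ) · λ^46e^(−8λ) = λ^51e^(−14λ), i.e. Gamma(shape=52, rate=14).
The mode of a Gamma(a, b) with a ≥ 1 (shape–rate) is (a−1)/b = 51/14 ≈ 3.643.

λ̂_MAP = 3.643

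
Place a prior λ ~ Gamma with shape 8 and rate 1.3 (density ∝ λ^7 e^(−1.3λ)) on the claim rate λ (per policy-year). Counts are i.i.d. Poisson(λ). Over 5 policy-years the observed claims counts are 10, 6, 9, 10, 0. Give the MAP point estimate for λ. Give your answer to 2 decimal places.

λ̂_MAP = 6.67

Σxᵢ = 10+6+9+10+0 = 35, with n = 5.
Posterior ∝ λ^7e^(−1.3λ) · λ^35e^(−5λ) = λ^42e^(−6.3λ), i.e. Gamma(shape=43, rate=6.3).
The mode of a Gamma(a, b) with a ≥ 1 (shape–rate) is (a−1)/b = 42/6.3 ≈ 6.67.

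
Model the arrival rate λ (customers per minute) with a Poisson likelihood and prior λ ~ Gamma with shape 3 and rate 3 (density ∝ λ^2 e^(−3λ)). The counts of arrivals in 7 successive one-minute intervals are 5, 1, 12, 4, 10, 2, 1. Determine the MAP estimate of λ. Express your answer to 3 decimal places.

λ̂_MAP = 3.700

Σxᵢ = 5+1+12+4+10+2+1 = 35, with n = 7.
Posterior ∝ λ^2e^(−3λ) · λ^35e^(−7λ) = λ^37e^(−10λ), i.e. Gamma(shape=38, rate=10).
The mode of a Gamma(a, b) with a ≥ 1 (shape–rate) is (a−1)/b = 37/10 ≈ 3.700.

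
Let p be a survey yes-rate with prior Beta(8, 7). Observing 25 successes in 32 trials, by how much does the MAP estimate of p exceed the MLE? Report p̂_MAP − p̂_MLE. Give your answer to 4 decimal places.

Posterior is Beta(33, 14); MAP = (33−1)/(47−2) = 32/45 ≈ 0.71111.
MLE ignores the prior: p̂_MLE = k/n = 25/32 ≈ 0.78125.
Difference = 32/45 − 25/32 = -101/1440 ≈ -0.0701.

MAP − MLE = -0.0701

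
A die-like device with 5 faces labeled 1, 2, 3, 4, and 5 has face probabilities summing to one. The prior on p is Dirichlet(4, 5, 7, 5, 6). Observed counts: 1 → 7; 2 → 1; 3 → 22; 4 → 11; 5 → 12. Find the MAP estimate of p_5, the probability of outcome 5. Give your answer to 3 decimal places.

The posterior is Dirichlet(αᵢ + nᵢ) = Dirichlet(11, 6, 29, 16, 18).
For a Dirichlet(a₁,…,a_K) with all aᵢ > 1, the mode has j-th component (aⱼ − 1)/(Σaᵢ − K).
Here Σaᵢ = 80 and K = 5, so p_5 = (18 − 1)/(80 − 5) = 17/75 ≈ 0.227.

MAP estimate: 0.227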